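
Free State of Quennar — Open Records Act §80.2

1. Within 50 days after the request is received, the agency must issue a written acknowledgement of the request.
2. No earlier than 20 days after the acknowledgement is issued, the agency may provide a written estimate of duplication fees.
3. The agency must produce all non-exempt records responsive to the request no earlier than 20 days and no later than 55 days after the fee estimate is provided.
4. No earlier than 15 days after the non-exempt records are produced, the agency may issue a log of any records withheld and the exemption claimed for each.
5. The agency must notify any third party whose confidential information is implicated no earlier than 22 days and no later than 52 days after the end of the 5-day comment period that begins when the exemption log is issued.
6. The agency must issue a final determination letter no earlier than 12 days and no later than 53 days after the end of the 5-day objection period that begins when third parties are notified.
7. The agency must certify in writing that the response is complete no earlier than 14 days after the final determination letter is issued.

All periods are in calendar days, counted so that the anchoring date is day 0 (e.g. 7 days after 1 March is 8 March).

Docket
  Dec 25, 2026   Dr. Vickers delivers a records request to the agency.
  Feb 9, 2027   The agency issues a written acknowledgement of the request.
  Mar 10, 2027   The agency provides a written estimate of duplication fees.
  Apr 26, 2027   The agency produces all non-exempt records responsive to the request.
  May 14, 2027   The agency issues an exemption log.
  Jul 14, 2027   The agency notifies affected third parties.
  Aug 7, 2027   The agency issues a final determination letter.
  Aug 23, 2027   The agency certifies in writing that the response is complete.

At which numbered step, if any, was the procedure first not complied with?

Step 5

(1) due by Dec 25, 2026 + 50 days = Feb 13, 2027; completed Feb 9, 2027, before the deadline.
(2) permitted from Feb 9, 2027 + 20 days = Mar 1, 2027 onward; done Mar 10, 2027 — permitted.
(3) the permitted window runs from Mar 10, 2027 + 20 = Mar 30, 2027 to Mar 10, 2027 + 55 = May 4, 2027; Apr 26, 2027 falls inside that range.
(4) permitted from Apr 26, 2027 + 15 days = May 11, 2027 onward; done May 14, 2027 — permitted.
(5) the permitted window runs from May 19, 2027 + 22 = Jun 10, 2027 to May 19, 2027 + 52 = Jul 10, 2027; Jul 14, 2027 is 4 days past the end of the window.
No need to go further; step 5 was not satisfied.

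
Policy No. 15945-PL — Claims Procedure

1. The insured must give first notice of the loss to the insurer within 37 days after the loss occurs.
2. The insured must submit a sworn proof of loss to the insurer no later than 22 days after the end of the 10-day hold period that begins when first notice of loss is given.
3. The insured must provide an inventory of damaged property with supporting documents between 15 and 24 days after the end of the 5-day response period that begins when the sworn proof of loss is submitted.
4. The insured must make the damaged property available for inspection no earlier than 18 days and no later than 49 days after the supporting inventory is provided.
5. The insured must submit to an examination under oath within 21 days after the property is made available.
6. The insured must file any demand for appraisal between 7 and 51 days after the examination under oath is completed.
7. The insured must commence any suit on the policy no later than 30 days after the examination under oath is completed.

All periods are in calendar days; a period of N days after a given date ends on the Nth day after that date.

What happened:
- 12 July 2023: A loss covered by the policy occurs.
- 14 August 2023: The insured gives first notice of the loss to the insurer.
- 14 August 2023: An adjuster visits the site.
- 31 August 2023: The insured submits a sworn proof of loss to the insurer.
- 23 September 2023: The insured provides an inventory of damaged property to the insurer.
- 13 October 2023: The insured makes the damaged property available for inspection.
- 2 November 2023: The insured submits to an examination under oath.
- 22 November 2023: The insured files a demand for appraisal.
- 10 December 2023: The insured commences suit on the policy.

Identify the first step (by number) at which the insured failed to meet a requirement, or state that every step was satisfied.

Step 1: 37 days after 12 July 2023 (when the loss occurs) is 18 August 2023; completed 14 August 2023, before the deadline.
Step 2: 22 days after 24 August 2023 (end of the 10-day hold period, which began when first notice of loss is given on 14 August 2023) is 15 September 2023; completed 31 August 2023, before the deadline.
Step 3: the window is 15–24 days after 5 September 2023 (end of the 5-day response period, which began when the sworn proof of loss is submitted on 31 August 2023), so 20 September 2023 through 29 September 2023; done 23 September 2023, which is between those dates.
Step 4: the window is 18–49 days after 23 September 2023 (when the supporting inventory is provided), so 11 October 2023 through 11 November 2023; 13 October 2023 falls inside that range.
Step 5: 21 days after 13 October 2023 (when the property is made available) is 3 November 2023; done 2 November 2023 — timely.
Step 6: the window is 7–51 days after 2 November 2023 (when the examination under oath is completed), so 9 November 2023 through 23 December 2023; 22 November 2023 falls inside that range.
Step 7: 30 days after 2 November 2023 (when the examination under oath is completed) is 2 December 2023; done 10 December 2023 — 8 days late.

Step 7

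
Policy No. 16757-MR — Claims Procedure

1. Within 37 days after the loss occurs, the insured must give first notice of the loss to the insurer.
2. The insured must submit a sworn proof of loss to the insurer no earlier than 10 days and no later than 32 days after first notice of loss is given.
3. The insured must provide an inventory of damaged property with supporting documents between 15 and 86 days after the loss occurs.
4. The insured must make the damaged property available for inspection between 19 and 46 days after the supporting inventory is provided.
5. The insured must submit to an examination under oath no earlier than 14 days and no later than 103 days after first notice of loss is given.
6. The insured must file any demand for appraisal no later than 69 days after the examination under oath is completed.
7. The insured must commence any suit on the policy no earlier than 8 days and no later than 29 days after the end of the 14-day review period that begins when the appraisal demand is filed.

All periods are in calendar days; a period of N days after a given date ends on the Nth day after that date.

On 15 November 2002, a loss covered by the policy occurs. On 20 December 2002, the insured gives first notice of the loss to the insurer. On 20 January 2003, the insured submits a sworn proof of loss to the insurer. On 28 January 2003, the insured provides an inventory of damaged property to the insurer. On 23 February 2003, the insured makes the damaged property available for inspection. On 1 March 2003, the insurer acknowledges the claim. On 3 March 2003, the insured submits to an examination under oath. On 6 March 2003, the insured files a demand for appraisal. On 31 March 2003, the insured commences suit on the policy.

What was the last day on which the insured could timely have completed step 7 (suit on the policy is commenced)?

The appraisal demand is filed on 6 March 2003; the 14-day review period therefore ends 20 March 2003, and step 7 runs from that date. The window is 8–29 days after 20 March 2003; it closes on 18 April 2003.

18 April 2003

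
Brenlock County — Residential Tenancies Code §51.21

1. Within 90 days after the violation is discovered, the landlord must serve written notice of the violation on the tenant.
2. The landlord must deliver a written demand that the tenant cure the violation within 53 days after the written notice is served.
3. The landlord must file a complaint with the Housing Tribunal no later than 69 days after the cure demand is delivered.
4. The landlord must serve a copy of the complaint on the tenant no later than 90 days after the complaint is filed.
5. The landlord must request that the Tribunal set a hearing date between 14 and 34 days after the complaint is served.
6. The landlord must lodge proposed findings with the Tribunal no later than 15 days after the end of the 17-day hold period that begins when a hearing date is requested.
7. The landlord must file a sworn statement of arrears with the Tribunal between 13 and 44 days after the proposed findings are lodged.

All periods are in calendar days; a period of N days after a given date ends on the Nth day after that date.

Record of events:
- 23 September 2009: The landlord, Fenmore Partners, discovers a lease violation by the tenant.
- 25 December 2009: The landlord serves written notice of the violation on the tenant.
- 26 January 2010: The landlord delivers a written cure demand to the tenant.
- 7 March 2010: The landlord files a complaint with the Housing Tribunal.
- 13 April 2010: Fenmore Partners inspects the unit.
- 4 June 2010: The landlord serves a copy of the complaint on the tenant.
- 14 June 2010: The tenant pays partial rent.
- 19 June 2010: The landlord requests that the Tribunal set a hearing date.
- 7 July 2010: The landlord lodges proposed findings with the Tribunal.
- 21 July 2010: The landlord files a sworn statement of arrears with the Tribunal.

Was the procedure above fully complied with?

Step 1: 90 days after 23 September 2009 (when the violation is discovered) is 22 December 2009; done 25 December 2009 — 3 days late.

No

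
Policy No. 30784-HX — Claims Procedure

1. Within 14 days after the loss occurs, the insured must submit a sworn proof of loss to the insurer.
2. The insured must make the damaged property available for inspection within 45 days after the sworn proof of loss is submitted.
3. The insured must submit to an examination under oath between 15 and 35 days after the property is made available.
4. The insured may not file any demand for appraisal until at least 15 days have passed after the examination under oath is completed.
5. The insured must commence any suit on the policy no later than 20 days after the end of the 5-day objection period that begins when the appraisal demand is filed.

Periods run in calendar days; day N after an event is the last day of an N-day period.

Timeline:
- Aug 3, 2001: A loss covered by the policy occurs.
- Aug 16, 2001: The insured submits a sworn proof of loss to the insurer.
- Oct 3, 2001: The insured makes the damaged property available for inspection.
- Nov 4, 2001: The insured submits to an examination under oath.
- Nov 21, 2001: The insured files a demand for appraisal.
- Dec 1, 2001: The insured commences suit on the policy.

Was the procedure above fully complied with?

No

Step 1 — counting 14 days from Aug 3, 2001 (when the loss occurs) gives a deadline of Aug 17, 2001; Aug 16, 2001 is within that limit.
Step 2 — counting 45 days from Aug 16, 2001 (when the sworn proof of loss is submitted) gives a deadline of Sep 30, 2001; Oct 3, 2001 misses that deadline by 3 days.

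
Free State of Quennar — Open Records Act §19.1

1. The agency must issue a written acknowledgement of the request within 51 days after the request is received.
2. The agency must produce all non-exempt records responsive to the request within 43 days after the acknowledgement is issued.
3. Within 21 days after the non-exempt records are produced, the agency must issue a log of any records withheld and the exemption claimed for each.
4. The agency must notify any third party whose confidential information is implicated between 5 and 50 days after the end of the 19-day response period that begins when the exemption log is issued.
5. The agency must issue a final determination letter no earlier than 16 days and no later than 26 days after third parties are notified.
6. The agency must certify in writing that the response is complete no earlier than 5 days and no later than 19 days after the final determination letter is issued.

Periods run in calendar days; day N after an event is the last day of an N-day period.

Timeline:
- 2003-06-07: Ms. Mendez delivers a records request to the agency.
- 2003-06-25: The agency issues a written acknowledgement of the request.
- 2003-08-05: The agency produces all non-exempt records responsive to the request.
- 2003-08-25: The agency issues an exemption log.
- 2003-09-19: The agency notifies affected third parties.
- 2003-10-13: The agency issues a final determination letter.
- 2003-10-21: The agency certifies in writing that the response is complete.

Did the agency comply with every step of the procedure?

Yes

Step 1: 51 days after 2003-06-07 (when the request is received) is 2003-07-28; done 2003-06-25 — timely.
Step 2: 43 days after 2003-06-25 (when the acknowledgement is issued) is 2003-08-07; done 2003-08-05 — timely.
Step 3: 21 days after 2003-08-05 (when the non-exempt records are produced) is 2003-08-26; 2003-08-25 is within that limit.
Step 4: the window is 5–50 days after 2003-09-13 (end of the 19-day response period, which began when the exemption log is issued on 2003-08-25), so 2003-09-18 through 2003-11-02; done 2003-09-19, which is between those dates.
Step 5: the window is 16–26 days after 2003-09-19 (when third parties are notified), so 2003-10-05 through 2003-10-15; 2003-10-13 falls inside that range.
Step 6: the window is 5–19 days after 2003-10-13 (when the final determination letter is issued), so 2003-10-18 through 2003-11-01; 2003-10-21 falls inside that range.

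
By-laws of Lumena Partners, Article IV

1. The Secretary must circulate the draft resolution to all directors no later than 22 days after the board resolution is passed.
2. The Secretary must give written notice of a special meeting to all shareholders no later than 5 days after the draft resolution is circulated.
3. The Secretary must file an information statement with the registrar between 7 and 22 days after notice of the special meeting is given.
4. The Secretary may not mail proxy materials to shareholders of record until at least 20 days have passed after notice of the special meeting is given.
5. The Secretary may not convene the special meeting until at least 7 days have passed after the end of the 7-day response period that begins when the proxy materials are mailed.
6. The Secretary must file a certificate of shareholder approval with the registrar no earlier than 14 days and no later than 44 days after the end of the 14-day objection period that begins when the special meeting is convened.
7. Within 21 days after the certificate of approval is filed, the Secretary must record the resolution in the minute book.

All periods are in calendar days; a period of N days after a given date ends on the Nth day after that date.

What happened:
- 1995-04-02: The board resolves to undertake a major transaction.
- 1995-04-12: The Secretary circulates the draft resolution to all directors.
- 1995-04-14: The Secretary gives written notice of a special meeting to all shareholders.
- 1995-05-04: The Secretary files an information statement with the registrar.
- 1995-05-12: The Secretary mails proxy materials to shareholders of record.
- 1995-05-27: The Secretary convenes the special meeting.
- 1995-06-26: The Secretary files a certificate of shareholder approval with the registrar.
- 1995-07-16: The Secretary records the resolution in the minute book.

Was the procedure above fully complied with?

Step 1 — counting 22 days from 1995-04-02 (when the board resolution is passed) gives a deadline of 1995-04-24; done 1995-04-12 — timely.
Step 2 — counting 5 days from 1995-04-12 (when the draft resolution is circulated) gives a deadline of 1995-04-17; done 1995-04-14 — timely.
Step 3 — 7 and 22 days from 1995-04-14 (when notice of the special meeting is given) are 1995-04-21 and 1995-05-06 respectively; done 1995-05-04 — within the window.
Step 4 — must wait 20 days from 1995-04-14 (when notice of the special meeting is given), so not before 1995-05-04; done 1995-05-12 — permitted.
Step 5 — must wait 7 days from 1995-05-19 (end of the 7-day response period, which began when the proxy materials are mailed on 1995-05-12), so not before 1995-05-26; done 1995-05-27, after the minimum wait.
Step 6 — 14 and 44 days from 1995-06-10 (end of the 14-day objection period, which began when the special meeting is convened on 1995-05-27) are 1995-06-24 and 1995-07-24 respectively; done 1995-06-26 — within the window.
Step 7 — counting 21 days from 1995-06-26 (when the certificate of approval is filed) gives a deadline of 1995-07-17; completed 1995-07-16, before the deadline.

Yes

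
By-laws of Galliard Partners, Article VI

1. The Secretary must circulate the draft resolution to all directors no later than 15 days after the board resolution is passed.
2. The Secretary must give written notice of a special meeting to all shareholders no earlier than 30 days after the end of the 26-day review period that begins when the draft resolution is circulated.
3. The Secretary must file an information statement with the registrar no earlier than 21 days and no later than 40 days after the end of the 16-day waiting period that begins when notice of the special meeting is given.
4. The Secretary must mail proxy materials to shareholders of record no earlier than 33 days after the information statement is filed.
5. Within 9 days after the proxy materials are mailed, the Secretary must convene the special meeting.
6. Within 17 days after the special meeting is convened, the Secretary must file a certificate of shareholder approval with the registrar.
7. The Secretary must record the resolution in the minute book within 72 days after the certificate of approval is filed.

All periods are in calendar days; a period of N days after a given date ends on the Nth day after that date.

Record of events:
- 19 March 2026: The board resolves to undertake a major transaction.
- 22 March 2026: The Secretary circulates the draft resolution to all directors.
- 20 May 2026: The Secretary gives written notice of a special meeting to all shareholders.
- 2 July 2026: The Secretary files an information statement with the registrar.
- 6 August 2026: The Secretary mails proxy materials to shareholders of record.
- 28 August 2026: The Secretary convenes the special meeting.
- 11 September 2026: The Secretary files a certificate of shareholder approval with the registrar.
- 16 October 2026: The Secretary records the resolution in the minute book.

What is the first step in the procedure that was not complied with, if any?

Step 5

(1) due by 19 March 2026 + 15 days = 3 April 2026; 22 March 2026 is within that limit.
(2) permitted from 17 April 2026 + 30 days = 17 May 2026 onward; 20 May 2026 is on or after that date.
(3) the permitted window runs from 5 June 2026 + 21 = 26 June 2026 to 5 June 2026 + 40 = 15 July 2026; done 2 July 2026, which is between those dates.
(4) permitted from 2 July 2026 + 33 days = 4 August 2026 onward; 6 August 2026 is on or after that date.
(5) due by 6 August 2026 + 9 days = 15 August 2026; not done until 28 August 2026, 13 days after the deadline.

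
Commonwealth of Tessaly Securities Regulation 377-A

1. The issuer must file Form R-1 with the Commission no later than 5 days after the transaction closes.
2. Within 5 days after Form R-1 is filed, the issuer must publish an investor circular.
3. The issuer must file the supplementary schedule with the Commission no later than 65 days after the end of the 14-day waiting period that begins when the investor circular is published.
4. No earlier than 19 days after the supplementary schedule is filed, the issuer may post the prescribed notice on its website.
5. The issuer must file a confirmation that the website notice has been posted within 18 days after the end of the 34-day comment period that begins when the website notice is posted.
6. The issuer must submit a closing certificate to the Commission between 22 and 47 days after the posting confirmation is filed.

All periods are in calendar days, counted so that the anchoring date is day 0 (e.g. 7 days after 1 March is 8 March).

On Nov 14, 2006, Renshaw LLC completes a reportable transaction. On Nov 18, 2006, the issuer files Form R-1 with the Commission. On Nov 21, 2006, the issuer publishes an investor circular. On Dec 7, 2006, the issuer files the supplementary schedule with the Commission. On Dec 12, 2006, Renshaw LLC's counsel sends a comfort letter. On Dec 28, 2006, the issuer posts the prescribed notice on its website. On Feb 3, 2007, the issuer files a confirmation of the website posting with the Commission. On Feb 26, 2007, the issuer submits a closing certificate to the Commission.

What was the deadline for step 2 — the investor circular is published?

Step 2 runs from Nov 18, 2006, when Form R-1 is filed. 5 days after Nov 18, 2006 is Nov 23, 2006.

Nov 23, 2006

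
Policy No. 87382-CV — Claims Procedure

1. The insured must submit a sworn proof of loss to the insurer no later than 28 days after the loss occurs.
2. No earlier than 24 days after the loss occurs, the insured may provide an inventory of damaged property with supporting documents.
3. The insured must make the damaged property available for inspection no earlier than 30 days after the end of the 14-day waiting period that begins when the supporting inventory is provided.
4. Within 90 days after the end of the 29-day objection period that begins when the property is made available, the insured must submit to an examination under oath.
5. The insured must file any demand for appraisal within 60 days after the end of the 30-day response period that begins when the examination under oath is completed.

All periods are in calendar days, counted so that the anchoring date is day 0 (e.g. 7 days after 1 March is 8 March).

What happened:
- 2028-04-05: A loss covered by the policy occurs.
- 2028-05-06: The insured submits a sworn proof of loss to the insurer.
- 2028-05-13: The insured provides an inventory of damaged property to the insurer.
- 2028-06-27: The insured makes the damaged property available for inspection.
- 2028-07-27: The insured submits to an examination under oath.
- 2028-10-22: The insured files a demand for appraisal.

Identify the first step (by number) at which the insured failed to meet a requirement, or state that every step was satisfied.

Step 1

Step 1: 28 days after 2028-04-05 (when the loss occurs) is 2028-05-03; 2028-05-06 misses that deadline by 3 days.
No need to go further; step 1 was not satisfied.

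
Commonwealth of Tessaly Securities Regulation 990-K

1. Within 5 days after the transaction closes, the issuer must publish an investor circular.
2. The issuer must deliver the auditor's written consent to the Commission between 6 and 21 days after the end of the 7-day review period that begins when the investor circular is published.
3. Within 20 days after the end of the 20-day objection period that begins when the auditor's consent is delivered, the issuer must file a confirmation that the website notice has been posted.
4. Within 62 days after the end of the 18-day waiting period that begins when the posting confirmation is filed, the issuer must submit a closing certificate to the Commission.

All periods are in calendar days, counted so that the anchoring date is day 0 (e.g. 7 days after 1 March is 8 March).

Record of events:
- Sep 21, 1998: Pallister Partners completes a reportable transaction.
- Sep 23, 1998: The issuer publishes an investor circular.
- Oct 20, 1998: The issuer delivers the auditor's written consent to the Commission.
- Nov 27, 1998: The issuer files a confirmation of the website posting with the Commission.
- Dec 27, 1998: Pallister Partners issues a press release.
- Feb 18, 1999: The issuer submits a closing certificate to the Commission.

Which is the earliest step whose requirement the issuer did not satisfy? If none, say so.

Step 1: 5 days after Sep 21, 1998 (when the transaction closes) is Sep 26, 1998; Sep 23, 1998 is within that limit.
Step 2: the window is 6–21 days after Sep 30, 1998 (end of the 7-day review period, which began when the investor circular is published on Sep 23, 1998), so Oct 6, 1998 through Oct 21, 1998; done Oct 20, 1998 — within the window.
Step 3: 20 days after Nov 9, 1998 (end of the 20-day objection period, which began when the auditor's consent is delivered on Oct 20, 1998) is Nov 29, 1998; done Nov 27, 1998 — timely.
Step 4: 62 days after Dec 15, 1998 (end of the 18-day waiting period, which began when the posting confirmation is filed on Nov 27, 1998) is Feb 15, 1999; not done until Feb 18, 1999, 3 days after the deadline.

Step 4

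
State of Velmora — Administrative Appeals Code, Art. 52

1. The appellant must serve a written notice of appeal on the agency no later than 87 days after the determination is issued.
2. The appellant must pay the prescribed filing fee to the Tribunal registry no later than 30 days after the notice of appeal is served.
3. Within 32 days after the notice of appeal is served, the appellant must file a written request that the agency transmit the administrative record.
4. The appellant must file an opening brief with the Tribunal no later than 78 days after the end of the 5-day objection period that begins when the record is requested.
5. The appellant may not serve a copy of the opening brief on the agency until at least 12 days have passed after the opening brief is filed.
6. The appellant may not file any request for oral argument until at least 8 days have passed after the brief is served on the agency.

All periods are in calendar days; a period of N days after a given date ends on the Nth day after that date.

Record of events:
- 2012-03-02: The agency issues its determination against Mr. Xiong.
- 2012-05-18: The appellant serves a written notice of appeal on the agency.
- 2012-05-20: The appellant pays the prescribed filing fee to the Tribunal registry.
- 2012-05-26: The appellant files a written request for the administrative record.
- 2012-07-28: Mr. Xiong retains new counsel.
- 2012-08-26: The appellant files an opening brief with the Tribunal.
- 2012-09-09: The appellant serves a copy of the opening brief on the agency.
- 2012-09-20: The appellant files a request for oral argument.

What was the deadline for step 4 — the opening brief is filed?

2012-08-17

The record is requested on 2012-05-26; the 5-day objection period therefore ends 2012-05-31, and step 4 runs from that date. 78 days after 2012-05-31 is 2012-08-17.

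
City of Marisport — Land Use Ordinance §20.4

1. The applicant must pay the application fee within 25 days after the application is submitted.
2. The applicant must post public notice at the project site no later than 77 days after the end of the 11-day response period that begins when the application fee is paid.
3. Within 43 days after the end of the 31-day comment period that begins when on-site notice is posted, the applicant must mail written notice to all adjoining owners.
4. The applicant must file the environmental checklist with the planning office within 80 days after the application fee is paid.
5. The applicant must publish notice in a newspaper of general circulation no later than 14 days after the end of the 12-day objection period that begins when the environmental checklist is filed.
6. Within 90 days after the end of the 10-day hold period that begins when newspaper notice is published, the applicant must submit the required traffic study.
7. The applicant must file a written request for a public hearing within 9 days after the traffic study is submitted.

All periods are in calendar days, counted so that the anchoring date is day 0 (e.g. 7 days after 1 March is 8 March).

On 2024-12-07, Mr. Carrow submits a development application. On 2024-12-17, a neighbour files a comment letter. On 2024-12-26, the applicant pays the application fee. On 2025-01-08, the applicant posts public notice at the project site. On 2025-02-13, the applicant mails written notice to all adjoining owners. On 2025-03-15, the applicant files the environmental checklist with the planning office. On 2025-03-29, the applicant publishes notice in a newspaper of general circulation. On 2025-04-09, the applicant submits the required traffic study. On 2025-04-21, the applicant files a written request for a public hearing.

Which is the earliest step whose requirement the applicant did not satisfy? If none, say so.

Step 1 — counting 25 days from 2024-12-07 (when the application is submitted) gives a deadline of 2025-01-01; done 2024-12-26 — timely.
Step 2 — counting 77 days from 2025-01-06 (end of the 11-day response period, which began when the application fee is paid on 2024-12-26) gives a deadline of 2025-03-24; done 2025-01-08 — timely.
Step 3 — counting 43 days from 2025-02-08 (end of the 31-day comment period, which began when on-site notice is posted on 2025-01-08) gives a deadline of 2025-03-23; 2025-02-13 is within that limit.
Step 4 — counting 80 days from 2024-12-26 (when the application fee is paid) gives a deadline of 2025-03-16; 2025-03-15 is within that limit.
Step 5 — counting 14 days from 2025-03-27 (end of the 12-day objection period, which began when the environmental checklist is filed on 2025-03-15) gives a deadline of 2025-04-10; 2025-03-29 is within that limit.
Step 6 — counting 90 days from 2025-04-08 (end of the 10-day hold period, which began when newspaper notice is published on 2025-03-29) gives a deadline of 2025-07-07; 2025-04-09 is within that limit.
Step 7 — counting 9 days from 2025-04-09 (when the traffic study is submitted) gives a deadline of 2025-04-18; 2025-04-21 misses that deadline by 3 days.
That is the first point of non-compliance.

Step 7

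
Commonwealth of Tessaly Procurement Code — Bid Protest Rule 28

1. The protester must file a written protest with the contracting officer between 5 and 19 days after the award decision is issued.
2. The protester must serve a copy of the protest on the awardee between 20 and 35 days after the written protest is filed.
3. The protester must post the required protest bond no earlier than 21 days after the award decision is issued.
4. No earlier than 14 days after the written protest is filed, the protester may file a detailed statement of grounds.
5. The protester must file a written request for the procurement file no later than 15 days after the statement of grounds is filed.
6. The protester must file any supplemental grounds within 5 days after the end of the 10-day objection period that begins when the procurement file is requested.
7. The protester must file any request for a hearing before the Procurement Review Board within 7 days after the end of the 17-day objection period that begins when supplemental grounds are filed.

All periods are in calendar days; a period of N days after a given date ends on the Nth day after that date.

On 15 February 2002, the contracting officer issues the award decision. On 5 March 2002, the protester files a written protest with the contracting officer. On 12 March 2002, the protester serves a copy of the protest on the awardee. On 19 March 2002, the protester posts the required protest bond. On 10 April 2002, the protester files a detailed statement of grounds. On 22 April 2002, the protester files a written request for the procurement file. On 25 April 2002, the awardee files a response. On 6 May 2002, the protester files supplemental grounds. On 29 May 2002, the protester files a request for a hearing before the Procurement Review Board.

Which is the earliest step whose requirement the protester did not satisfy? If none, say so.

(1) the permitted window runs from 15 February 2002 + 5 = 20 February 2002 to 15 February 2002 + 19 = 6 March 2002; 5 March 2002 falls inside that range.
(2) the permitted window runs from 5 March 2002 + 20 = 25 March 2002 to 5 March 2002 + 35 = 9 April 2002; 12 March 2002 is 13 days too early.
Later steps need not be reached.

Step 2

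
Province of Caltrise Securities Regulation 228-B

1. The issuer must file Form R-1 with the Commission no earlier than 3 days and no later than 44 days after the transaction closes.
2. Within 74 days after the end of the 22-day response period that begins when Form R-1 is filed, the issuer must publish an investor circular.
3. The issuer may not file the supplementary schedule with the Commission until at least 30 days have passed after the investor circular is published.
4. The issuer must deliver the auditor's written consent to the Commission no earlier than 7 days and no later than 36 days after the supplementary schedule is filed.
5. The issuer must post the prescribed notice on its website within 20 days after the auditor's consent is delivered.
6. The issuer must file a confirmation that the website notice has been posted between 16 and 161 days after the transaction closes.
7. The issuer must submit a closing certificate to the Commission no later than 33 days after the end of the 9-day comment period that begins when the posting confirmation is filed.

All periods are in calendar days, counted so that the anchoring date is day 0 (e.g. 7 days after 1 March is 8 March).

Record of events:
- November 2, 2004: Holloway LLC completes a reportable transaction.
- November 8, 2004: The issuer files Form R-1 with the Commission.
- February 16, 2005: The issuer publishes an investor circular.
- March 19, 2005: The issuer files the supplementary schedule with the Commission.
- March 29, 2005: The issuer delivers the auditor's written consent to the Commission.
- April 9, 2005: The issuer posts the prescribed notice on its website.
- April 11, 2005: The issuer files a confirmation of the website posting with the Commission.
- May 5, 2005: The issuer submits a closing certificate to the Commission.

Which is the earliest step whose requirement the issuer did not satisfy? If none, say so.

Step 2

Step 1 — 3 and 44 days from November 2, 2004 (when the transaction closes) are November 5, 2004 and December 16, 2004 respectively; done November 8, 2004 — within the window.
Step 2 — counting 74 days from November 30, 2004 (end of the 22-day response period, which began when Form R-1 is filed on November 8, 2004) gives a deadline of February 12, 2005; February 16, 2005 misses that deadline by 4 days.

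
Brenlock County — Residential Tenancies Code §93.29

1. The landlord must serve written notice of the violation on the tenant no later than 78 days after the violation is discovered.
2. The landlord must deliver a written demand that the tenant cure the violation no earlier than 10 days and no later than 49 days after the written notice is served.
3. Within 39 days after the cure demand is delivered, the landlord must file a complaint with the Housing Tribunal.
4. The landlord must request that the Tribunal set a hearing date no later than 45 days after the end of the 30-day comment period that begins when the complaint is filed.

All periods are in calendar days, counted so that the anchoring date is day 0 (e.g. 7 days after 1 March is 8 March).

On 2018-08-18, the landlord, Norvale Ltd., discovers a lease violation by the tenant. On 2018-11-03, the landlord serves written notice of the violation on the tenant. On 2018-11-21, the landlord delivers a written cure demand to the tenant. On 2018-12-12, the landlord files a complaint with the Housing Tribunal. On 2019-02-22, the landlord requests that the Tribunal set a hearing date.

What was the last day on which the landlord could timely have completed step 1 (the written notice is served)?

2018-11-04

Step 1 runs from 2018-08-18, when the violation is discovered. 78 days after 2018-08-18 is 2018-11-04.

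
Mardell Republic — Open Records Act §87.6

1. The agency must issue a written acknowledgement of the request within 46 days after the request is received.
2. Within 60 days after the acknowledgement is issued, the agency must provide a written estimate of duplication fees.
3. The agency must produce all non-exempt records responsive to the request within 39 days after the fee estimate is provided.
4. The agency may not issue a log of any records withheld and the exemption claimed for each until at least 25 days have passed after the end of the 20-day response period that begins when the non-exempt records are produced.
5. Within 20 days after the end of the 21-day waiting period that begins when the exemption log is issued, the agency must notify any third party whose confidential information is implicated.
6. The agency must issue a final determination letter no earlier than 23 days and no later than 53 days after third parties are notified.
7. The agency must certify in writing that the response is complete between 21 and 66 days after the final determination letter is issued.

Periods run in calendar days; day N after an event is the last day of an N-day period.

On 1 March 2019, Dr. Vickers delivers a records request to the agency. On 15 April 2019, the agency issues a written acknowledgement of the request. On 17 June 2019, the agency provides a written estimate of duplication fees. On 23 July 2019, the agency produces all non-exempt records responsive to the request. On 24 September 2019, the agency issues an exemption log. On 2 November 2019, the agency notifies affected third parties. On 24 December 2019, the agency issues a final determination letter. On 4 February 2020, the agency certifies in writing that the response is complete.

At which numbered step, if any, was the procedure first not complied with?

Step 1: 46 days after 1 March 2019 (when the request is received) is 16 April 2019; done 15 April 2019 — timely.
Step 2: 60 days after 15 April 2019 (when the acknowledgement is issued) is 14 June 2019; done 17 June 2019 — 3 days late.

Step 2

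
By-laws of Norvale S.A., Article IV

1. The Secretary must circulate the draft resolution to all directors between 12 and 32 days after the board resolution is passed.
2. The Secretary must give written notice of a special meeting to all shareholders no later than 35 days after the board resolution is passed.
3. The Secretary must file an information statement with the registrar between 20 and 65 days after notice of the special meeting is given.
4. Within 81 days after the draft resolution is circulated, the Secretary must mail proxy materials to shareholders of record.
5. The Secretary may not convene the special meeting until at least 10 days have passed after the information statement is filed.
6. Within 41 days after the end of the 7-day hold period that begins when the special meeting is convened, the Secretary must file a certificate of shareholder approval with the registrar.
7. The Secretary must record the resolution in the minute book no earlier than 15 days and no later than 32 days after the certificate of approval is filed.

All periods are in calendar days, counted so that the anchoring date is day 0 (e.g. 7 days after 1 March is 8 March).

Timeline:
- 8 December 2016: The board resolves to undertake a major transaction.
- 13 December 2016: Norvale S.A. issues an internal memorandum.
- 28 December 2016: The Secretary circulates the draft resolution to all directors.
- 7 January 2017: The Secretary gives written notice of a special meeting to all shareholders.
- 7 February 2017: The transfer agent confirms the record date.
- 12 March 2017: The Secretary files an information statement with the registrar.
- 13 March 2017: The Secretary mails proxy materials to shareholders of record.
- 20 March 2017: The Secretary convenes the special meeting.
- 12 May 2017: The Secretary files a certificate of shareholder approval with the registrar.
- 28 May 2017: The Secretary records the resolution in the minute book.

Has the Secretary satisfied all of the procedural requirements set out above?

No

Step 1: the window is 12–32 days after 8 December 2016 (when the board resolution is passed), so 20 December 2016 through 9 January 2017; done 28 December 2016, which is between those dates.
Step 2: 35 days after 8 December 2016 (when the board resolution is passed) is 12 January 2017; done 7 January 2017 — timely.
Step 3: the window is 20–65 days after 7 January 2017 (when notice of the special meeting is given), so 27 January 2017 through 13 March 2017; done 12 March 2017 — within the window.
Step 4: 81 days after 28 December 2016 (when the draft resolution is circulated) is 19 March 2017; 13 March 2017 is within that limit.
Step 5: the earliest permitted date is 10 days after 12 March 2017 (when the information statement is filed), i.e. 22 March 2017; 20 March 2017 is 2 days before the earliest permitted date.
The procedure was therefore not followed at step 5.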